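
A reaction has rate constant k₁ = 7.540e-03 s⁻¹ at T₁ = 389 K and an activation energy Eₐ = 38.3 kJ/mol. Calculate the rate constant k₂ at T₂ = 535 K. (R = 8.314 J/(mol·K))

1.909e-01 s⁻¹

Step 1: Use the two-temperature Arrhenius form: ln(k₂/k₁) = -Eₐ/R × (1/T₂ - 1/T₁)
Step 2: Convert Eₐ to J/mol: 38.3 kJ/mol = 38300 J/mol
Step 3: 1/T₂ - 1/T₁ = 1/535 - 1/389 = -7.015352e-04 K⁻¹
Step 4: ln(k₂/k₁) = -38300/8.314 × -7.015352e-04 = 3.23175
Step 5: k₂ = k₁ × exp(3.23175) = 7.540e-03 × 2.53239e+01 = 1.909e-01 s⁻¹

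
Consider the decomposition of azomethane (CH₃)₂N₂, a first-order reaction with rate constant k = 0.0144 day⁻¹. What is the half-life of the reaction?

48.14 day

Step 1: For a first-order reaction, t₁/₂ = ln(2)/k
Step 2: t₁/₂ = ln(2)/0.0144
Step 3: t₁/₂ = 0.6931/0.0144 = 48.14 day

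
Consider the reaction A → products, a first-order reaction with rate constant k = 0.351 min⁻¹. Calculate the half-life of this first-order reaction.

1.975 min

Step 1: For a first-order reaction, t₁/₂ = ln(2)/k
Step 2: t₁/₂ = ln(2)/0.351
Step 3: t₁/₂ = 0.6931/0.351 = 1.975 min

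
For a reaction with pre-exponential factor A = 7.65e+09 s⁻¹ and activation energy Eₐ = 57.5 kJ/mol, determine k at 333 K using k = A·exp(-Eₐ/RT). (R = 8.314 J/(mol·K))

7.31e+00 s⁻¹

Step 1: Use the Arrhenius equation: k = A × exp(-Eₐ/RT)
Step 2: Convert Eₐ to J/mol: 57.5 kJ/mol = 57500 J/mol
Step 3: Calculate the exponent: -Eₐ/(RT) = -57500/(8.314 × 333) = -20.76890
Step 4: k = 7.65e+09 × exp(-20.76890)
Step 5: k = 7.65e+09 × 9.55391e-10 = 7.3087e+00 s⁻¹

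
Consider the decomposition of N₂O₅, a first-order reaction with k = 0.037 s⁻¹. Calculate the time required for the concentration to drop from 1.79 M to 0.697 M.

25.49 s

Step 1: For first-order: t = ln([N₂O₅]₀/[N₂O₅])/k
Step 2: t = ln(1.79/0.697)/0.037
Step 3: t = ln(2.568)/0.037
Step 4: t = 0.9432/0.037 = 25.49 s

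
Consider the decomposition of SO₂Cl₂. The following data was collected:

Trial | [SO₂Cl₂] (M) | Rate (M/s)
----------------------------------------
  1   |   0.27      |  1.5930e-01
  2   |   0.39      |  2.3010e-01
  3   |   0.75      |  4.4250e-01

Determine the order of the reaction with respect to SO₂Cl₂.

first order (1)

Step 1: Compare trials to find order n where rate₂/rate₁ = ([SO₂Cl₂]₂/[SO₂Cl₂]₁)^n
Step 2: rate₂/rate₁ = 2.3010e-01/1.5930e-01 = 1.444
Step 3: [SO₂Cl₂]₂/[SO₂Cl₂]₁ = 0.39/0.27 = 1.444
Step 4: n = ln(1.444)/ln(1.444) = 1.00 ≈ 1
Step 5: The reaction is first order in SO₂Cl₂.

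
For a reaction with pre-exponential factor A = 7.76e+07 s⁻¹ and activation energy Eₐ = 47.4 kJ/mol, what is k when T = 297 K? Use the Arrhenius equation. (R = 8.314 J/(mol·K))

3.57e-01 s⁻¹

Step 1: Use the Arrhenius equation: k = A × exp(-Eₐ/RT)
Step 2: Convert Eₐ to J/mol: 47.4 kJ/mol = 47400 J/mol
Step 3: Calculate the exponent: -Eₐ/(RT) = -47400/(8.314 × 297) = -19.19605
Step 4: k = 7.76e+07 × exp(-19.19605)
Step 5: k = 7.76e+07 × 4.60534e-09 = 3.5737e-01 s⁻¹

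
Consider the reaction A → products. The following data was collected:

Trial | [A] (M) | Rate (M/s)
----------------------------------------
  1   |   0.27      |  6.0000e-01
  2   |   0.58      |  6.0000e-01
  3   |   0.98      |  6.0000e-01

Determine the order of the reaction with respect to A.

zeroth order (0)

Step 1: Compare trials - when concentration changes, rate stays constant.
Step 2: rate₂/rate₁ = 6.0000e-01/6.0000e-01 = 1
Step 3: [A]₂/[A]₁ = 0.58/0.27 = 2.148
Step 4: Since rate ratio ≈ (conc ratio)^0, the reaction is zeroth order.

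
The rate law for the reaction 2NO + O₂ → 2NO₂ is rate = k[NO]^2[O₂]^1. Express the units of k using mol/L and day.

(mol/L)⁻²·day⁻¹

Step 1: Overall order = 2 + 1 = 3.
Step 2: rate has units mol/L·day⁻¹; [NO]^2[O₂]^1 has units (mol/L)^3.
Step 3: k = rate/([NO]^2[O₂]^1), so units of k = (mol/L)^(1-3)·day⁻¹ = (mol/L)⁻²·day⁻¹.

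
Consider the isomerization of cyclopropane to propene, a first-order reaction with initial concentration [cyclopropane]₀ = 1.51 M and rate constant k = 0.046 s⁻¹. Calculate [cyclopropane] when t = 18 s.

0.6598 M

Step 1: For a first-order reaction: [cyclopropane] = [cyclopropane]₀ × e^(-kt)
Step 2: [cyclopropane] = 1.51 × e^(-0.046 × 18)
Step 3: [cyclopropane] = 1.51 × e^(-0.828)
Step 4: [cyclopropane] = 1.51 × 0.436922 = 0.6598 M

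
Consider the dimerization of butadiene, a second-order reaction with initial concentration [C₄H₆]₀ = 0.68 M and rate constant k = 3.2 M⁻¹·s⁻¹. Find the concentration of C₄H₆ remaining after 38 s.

0.008125 M

Step 1: For a second-order reaction: 1/[C₄H₆] = 1/[C₄H₆]₀ + kt
Step 2: 1/[C₄H₆] = 1/0.68 + 3.2 × 38
Step 3: 1/[C₄H₆] = 1.471 + 121.6 = 123.1
Step 4: [C₄H₆] = 1/123.1 = 0.008125 M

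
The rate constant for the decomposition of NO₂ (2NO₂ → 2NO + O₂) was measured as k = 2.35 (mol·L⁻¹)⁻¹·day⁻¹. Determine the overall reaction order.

second order (2)

Step 1: The units of k for an nth-order reaction are (concentration)^(1-n)·(time)⁻¹.
Step 2: Here k has units (mol·L⁻¹)⁻¹·day⁻¹, so the concentration exponent is -1.
Step 3: 1 - n = -1 ⇒ n = 2. The reaction is second order.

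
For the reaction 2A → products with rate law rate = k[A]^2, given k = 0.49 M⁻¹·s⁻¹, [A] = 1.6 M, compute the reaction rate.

1.254 M/s

Step 1: Identify the rate law: rate = k[A]^2
Step 2: Substitute values: rate = 0.49 × (1.6)^2
Step 3: Calculate: rate = 0.49 × 2.56 = 1.2544 M/s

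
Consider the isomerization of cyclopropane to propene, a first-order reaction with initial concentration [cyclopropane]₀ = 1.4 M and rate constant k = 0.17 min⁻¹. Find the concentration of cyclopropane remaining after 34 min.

0.004324 M

Step 1: For a first-order reaction: [cyclopropane] = [cyclopropane]₀ × e^(-kt)
Step 2: [cyclopropane] = 1.4 × e^(-0.17 × 34)
Step 3: [cyclopropane] = 1.4 × e^(-5.78)
Step 4: [cyclopropane] = 1.4 × 0.00308872 = 0.004324 M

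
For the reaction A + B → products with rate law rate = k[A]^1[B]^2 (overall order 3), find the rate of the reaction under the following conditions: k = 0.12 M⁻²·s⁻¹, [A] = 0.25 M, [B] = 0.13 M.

0.000507 M/s

Step 1: The rate law is rate = k[A]^1[B]^2, overall order = 1+2 = 3
Step 2: Substitute values: rate = 0.12 × (0.25)^1 × (0.13)^2
Step 3: rate = 0.12 × 0.25 × 0.0169 = 0.000507 M/s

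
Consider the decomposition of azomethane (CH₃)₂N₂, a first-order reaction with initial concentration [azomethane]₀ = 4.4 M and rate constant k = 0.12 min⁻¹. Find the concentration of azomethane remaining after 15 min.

0.7273 M

Step 1: For a first-order reaction: [azomethane] = [azomethane]₀ × e^(-kt)
Step 2: [azomethane] = 4.4 × e^(-0.12 × 15)
Step 3: [azomethane] = 4.4 × e^(-1.8)
Step 4: [azomethane] = 4.4 × 0.165299 = 0.7273 M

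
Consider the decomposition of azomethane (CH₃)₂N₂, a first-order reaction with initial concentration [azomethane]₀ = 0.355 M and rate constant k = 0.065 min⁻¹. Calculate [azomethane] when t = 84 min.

0.00151 M

Step 1: For a first-order reaction: [azomethane] = [azomethane]₀ × e^(-kt)
Step 2: [azomethane] = 0.355 × e^(-0.065 × 84)
Step 3: [azomethane] = 0.355 × e^(-5.46)
Step 4: [azomethane] = 0.355 × 0.00425356 = 0.00151 M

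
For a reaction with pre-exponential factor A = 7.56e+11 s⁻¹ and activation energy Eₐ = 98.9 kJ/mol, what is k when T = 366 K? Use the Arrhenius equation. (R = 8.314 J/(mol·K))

5.80e-03 s⁻¹

Step 1: Use the Arrhenius equation: k = A × exp(-Eₐ/RT)
Step 2: Convert Eₐ to J/mol: 98.9 kJ/mol = 98900 J/mol
Step 3: Calculate the exponent: -Eₐ/(RT) = -98900/(8.314 × 366) = -32.50163
Step 4: k = 7.56e+11 × exp(-32.50163)
Step 5: k = 7.56e+11 × 7.66869e-15 = 5.7975e-03 s⁻¹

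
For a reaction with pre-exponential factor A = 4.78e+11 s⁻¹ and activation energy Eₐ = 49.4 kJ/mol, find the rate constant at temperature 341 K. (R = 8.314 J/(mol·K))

1.29e+04 s⁻¹

Step 1: Use the Arrhenius equation: k = A × exp(-Eₐ/RT)
Step 2: Convert Eₐ to J/mol: 49.4 kJ/mol = 49400 J/mol
Step 3: Calculate the exponent: -Eₐ/(RT) = -49400/(8.314 × 341) = -17.42459
Step 4: k = 4.78e+11 × exp(-17.42459)
Step 5: k = 4.78e+11 × 2.70768e-08 = 1.2943e+04 s⁻¹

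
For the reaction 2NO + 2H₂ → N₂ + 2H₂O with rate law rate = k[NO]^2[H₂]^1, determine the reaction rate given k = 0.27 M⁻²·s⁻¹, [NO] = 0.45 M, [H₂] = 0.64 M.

0.03499 M/s

Step 1: The rate law is rate = k[NO]^2[H₂]^1
Step 2: Substitute: rate = 0.27 × (0.45)^2 × (0.64)^1
Step 3: rate = 0.27 × 0.2025 × 0.64 = 0.034992 M/s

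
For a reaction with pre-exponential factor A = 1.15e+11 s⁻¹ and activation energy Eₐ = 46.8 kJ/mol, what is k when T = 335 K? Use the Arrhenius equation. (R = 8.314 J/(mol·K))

5.80e+03 s⁻¹

Step 1: Use the Arrhenius equation: k = A × exp(-Eₐ/RT)
Step 2: Convert Eₐ to J/mol: 46.8 kJ/mol = 46800 J/mol
Step 3: Calculate the exponent: -Eₐ/(RT) = -46800/(8.314 × 335) = -16.80316
Step 4: k = 1.15e+11 × exp(-16.80316)
Step 5: k = 1.15e+11 × 5.04058e-08 = 5.7967e+03 s⁻¹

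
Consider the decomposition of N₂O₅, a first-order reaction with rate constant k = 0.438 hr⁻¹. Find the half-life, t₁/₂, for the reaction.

1.583 hr

Step 1: For a first-order reaction, t₁/₂ = ln(2)/k
Step 2: t₁/₂ = ln(2)/0.438
Step 3: t₁/₂ = 0.6931/0.438 = 1.583 hr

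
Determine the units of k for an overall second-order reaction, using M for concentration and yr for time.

M⁻¹·yr⁻¹

Step 1: For overall order n, rate = k × (concentration)^n.
Step 2: Rate has units M·yr⁻¹; concentration term has units M^2.
Step 3: k = rate / (concentration)^n, so units of k = M^(1-2)·yr⁻¹ = M⁻¹·yr⁻¹.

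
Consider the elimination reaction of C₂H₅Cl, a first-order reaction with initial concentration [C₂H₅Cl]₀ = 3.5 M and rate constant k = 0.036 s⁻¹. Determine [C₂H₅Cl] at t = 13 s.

2.192 M

Step 1: For a first-order reaction: [C₂H₅Cl] = [C₂H₅Cl]₀ × e^(-kt)
Step 2: [C₂H₅Cl] = 3.5 × e^(-0.036 × 13)
Step 3: [C₂H₅Cl] = 3.5 × e^(-0.468)
Step 4: [C₂H₅Cl] = 3.5 × 0.626254 = 2.192 M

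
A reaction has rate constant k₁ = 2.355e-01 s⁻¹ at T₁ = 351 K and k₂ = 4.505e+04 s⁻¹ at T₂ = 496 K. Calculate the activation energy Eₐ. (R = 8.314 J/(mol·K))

121.4 kJ/mol

Step 1: Use the two-temperature Arrhenius form: ln(k₂/k₁) = -Eₐ/R × (1/T₂ - 1/T₁)
Step 2: ln(k₂/k₁) = ln(4.505e+04/2.355e-01) = ln(191295) = 12.1616
Step 3: 1/T₂ - 1/T₁ = 1/496 - 1/351 = -8.328738e-04 K⁻¹
Step 4: Eₐ = -R × ln(k₂/k₁) / (1/T₂ - 1/T₁) = -8.314 × 12.1616 / -8.328738e-04
Step 5: Eₐ = 1.2140e+05 J/mol = 121.4 kJ/mol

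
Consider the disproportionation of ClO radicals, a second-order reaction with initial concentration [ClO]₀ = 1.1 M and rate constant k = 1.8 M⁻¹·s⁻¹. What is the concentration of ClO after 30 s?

0.01821 M

Step 1: For a second-order reaction: 1/[ClO] = 1/[ClO]₀ + kt
Step 2: 1/[ClO] = 1/1.1 + 1.8 × 30
Step 3: 1/[ClO] = 0.9091 + 54 = 54.91
Step 4: [ClO] = 1/54.91 = 0.01821 M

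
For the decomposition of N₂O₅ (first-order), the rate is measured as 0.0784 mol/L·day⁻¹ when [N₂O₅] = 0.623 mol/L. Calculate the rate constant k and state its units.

0.1258 day⁻¹

Step 1: rate = k[N₂O₅]^1, so k = rate / [N₂O₅]^1.
Step 2: k = 0.0784 / (0.623)^1 = 0.0784 / 0.623.
Step 3: k = 0.1258 day⁻¹.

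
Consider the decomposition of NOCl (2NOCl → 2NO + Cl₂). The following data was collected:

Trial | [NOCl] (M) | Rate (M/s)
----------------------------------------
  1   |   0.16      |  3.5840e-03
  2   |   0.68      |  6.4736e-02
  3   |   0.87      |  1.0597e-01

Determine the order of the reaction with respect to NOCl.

second order (2)

Step 1: Compare trials to find order n where rate₂/rate₁ = ([NOCl]₂/[NOCl]₁)^n
Step 2: rate₂/rate₁ = 6.4736e-02/3.5840e-03 = 18.06
Step 3: [NOCl]₂/[NOCl]₁ = 0.68/0.16 = 4.25
Step 4: n = ln(18.06)/ln(4.25) = 2.00 ≈ 2
Step 5: The reaction is second order in NOCl.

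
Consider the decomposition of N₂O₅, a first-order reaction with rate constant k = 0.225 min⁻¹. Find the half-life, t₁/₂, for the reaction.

3.081 min

Step 1: For a first-order reaction, t₁/₂ = ln(2)/k
Step 2: t₁/₂ = ln(2)/0.225
Step 3: t₁/₂ = 0.6931/0.225 = 3.081 min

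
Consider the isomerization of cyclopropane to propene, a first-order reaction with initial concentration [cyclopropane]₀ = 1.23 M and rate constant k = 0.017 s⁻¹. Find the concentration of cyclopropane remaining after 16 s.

0.9371 M

Step 1: For a first-order reaction: [cyclopropane] = [cyclopropane]₀ × e^(-kt)
Step 2: [cyclopropane] = 1.23 × e^(-0.017 × 16)
Step 3: [cyclopropane] = 1.23 × e^(-0.272)
Step 4: [cyclopropane] = 1.23 × 0.761854 = 0.9371 M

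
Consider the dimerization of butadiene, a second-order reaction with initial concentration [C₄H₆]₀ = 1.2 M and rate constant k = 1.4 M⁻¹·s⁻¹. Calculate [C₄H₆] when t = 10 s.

0.06742 M

Step 1: For a second-order reaction: 1/[C₄H₆] = 1/[C₄H₆]₀ + kt
Step 2: 1/[C₄H₆] = 1/1.2 + 1.4 × 10
Step 3: 1/[C₄H₆] = 0.8333 + 14 = 14.83
Step 4: [C₄H₆] = 1/14.83 = 0.06742 M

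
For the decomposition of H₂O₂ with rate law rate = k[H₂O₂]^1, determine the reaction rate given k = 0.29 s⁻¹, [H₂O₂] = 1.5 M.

0.435 M/s

Step 1: Identify the rate law: rate = k[H₂O₂]^1
Step 2: Substitute values: rate = 0.29 × (1.5)^1
Step 3: Calculate: rate = 0.29 × 1.5 = 0.435 M/s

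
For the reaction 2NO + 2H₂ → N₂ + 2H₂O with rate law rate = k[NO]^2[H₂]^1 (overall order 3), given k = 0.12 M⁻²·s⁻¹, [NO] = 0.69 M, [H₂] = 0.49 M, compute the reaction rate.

0.02799 M/s

Step 1: The rate law is rate = k[NO]^2[H₂]^1, overall order = 2+1 = 3
Step 2: Substitute values: rate = 0.12 × (0.69)^2 × (0.49)^1
Step 3: rate = 0.12 × 0.4761 × 0.49 = 0.0279947 M/s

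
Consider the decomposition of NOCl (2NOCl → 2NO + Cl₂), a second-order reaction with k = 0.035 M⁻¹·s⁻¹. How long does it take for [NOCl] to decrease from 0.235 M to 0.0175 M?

1511 s

Step 1: For second-order: t = (1/[NOCl] - 1/[NOCl]₀)/k
Step 2: t = (1/0.0175 - 1/0.235)/0.035
Step 3: t = (57.14 - 4.255)/0.035
Step 4: t = 52.89/0.035 = 1511 s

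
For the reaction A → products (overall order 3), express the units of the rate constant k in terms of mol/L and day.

(mol/L)⁻²·day⁻¹

Step 1: For overall order n, rate = k × (concentration)^n.
Step 2: Rate has units mol/L·day⁻¹; concentration term has units (mol/L)^3.
Step 3: k = rate / (concentration)^n, so units of k = (mol/L)^(1-3)·day⁻¹ = (mol/L)⁻²·day⁻¹.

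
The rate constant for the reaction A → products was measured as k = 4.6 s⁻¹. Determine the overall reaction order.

first order (1)

Step 1: The units of k for an nth-order reaction are (concentration)^(1-n)·(time)⁻¹.
Step 2: Here k has units s⁻¹, so the concentration exponent is 0.
Step 3: 1 - n = 0 ⇒ n = 1. The reaction is first order.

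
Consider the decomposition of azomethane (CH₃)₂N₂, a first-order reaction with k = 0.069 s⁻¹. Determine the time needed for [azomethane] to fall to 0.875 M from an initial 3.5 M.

20.09 s

Step 1: For first-order: t = ln([azomethane]₀/[azomethane])/k
Step 2: t = ln(3.5/0.875)/0.069
Step 3: t = ln(4)/0.069
Step 4: t = 1.386/0.069 = 20.09 s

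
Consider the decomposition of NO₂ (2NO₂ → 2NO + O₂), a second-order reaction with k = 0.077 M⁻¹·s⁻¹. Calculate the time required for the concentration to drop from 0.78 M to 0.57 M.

6.134 s

Step 1: For second-order: t = (1/[NO₂] - 1/[NO₂]₀)/k
Step 2: t = (1/0.57 - 1/0.78)/0.077
Step 3: t = (1.754 - 1.282)/0.077
Step 4: t = 0.4723/0.077 = 6.134 s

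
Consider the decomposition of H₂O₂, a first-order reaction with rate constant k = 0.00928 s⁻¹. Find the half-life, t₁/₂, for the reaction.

74.69 s

Step 1: For a first-order reaction, t₁/₂ = ln(2)/k
Step 2: t₁/₂ = ln(2)/0.00928
Step 3: t₁/₂ = 0.6931/0.00928 = 74.69 s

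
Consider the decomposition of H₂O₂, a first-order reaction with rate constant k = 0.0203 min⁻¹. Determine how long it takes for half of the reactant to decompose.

34.15 min

Step 1: For a first-order reaction, t₁/₂ = ln(2)/k
Step 2: t₁/₂ = ln(2)/0.0203
Step 3: t₁/₂ = 0.6931/0.0203 = 34.15 min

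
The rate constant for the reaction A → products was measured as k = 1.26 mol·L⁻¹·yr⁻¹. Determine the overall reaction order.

zeroth order (0)

Step 1: The units of k for an nth-order reaction are (concentration)^(1-n)·(time)⁻¹.
Step 2: Here k has units mol·L⁻¹·yr⁻¹, so the concentration exponent is 1.
Step 3: 1 - n = 1 ⇒ n = 0. The reaction is zeroth order.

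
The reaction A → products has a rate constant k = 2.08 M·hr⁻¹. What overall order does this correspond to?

zeroth order (0)

Step 1: The units of k for an nth-order reaction are (concentration)^(1-n)·(time)⁻¹.
Step 2: Here k has units M·hr⁻¹, so the concentration exponent is 1.
Step 3: 1 - n = 1 ⇒ n = 0. The reaction is zeroth order.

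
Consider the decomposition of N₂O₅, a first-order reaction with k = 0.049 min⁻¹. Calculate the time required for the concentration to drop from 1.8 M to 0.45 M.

28.29 min

Step 1: For first-order: t = ln([N₂O₅]₀/[N₂O₅])/k
Step 2: t = ln(1.8/0.45)/0.049
Step 3: t = ln(4)/0.049
Step 4: t = 1.386/0.049 = 28.29 min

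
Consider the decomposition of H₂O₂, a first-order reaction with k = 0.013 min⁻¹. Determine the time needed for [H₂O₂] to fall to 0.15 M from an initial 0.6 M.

106.6 min

Step 1: For first-order: t = ln([H₂O₂]₀/[H₂O₂])/k
Step 2: t = ln(0.6/0.15)/0.013
Step 3: t = ln(4)/0.013
Step 4: t = 1.386/0.013 = 106.6 min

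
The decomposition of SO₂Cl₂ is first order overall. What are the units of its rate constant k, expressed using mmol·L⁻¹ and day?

day⁻¹

Step 1: For overall order n, rate = k × (concentration)^n.
Step 2: Rate has units mmol·L⁻¹·day⁻¹; concentration term has units (mmol·L⁻¹)^1.
Step 3: k = rate / (concentration)^n, so units of k = (mmol·L⁻¹)^(1-1)·day⁻¹ = day⁻¹.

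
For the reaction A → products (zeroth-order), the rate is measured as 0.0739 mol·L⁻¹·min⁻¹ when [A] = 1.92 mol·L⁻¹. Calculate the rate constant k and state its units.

0.0739 mol·L⁻¹·min⁻¹

Step 1: For a zeroth-order reaction, rate = k (independent of concentration).
Step 2: k = rate = 0.0739 mol·L⁻¹·min⁻¹.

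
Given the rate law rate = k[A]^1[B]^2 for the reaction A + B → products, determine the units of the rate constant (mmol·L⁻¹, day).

(mmol·L⁻¹)⁻²·day⁻¹

Step 1: Overall order = 1 + 2 = 3.
Step 2: rate has units mmol·L⁻¹·day⁻¹; [A]^1[B]^2 has units (mmol·L⁻¹)^3.
Step 3: k = rate/([A]^1[B]^2), so units of k = (mmol·L⁻¹)^(1-3)·day⁻¹ = (mmol·L⁻¹)⁻²·day⁻¹.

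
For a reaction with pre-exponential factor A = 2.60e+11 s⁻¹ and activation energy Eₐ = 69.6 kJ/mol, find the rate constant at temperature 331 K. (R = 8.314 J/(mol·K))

2.70e+00 s⁻¹

Step 1: Use the Arrhenius equation: k = A × exp(-Eₐ/RT)
Step 2: Convert Eₐ to J/mol: 69.6 kJ/mol = 69600 J/mol
Step 3: Calculate the exponent: -Eₐ/(RT) = -69600/(8.314 × 331) = -25.29130
Step 4: k = 2.60e+11 × exp(-25.29130)
Step 5: k = 2.60e+11 × 1.03783e-11 = 2.6984e+00 s⁻¹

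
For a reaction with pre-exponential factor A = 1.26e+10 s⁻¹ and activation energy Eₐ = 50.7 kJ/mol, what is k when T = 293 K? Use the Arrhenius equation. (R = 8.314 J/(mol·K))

1.15e+01 s⁻¹

Step 1: Use the Arrhenius equation: k = A × exp(-Eₐ/RT)
Step 2: Convert Eₐ to J/mol: 50.7 kJ/mol = 50700 J/mol
Step 3: Calculate the exponent: -Eₐ/(RT) = -50700/(8.314 × 293) = -20.81279
Step 4: k = 1.26e+10 × exp(-20.81279)
Step 5: k = 1.26e+10 × 9.14366e-10 = 1.1521e+01 s⁻¹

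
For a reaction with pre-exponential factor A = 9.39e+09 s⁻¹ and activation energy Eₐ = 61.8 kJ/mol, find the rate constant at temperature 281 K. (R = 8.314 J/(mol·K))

3.05e-02 s⁻¹

Step 1: Use the Arrhenius equation: k = A × exp(-Eₐ/RT)
Step 2: Convert Eₐ to J/mol: 61.8 kJ/mol = 61800 J/mol
Step 3: Calculate the exponent: -Eₐ/(RT) = -61800/(8.314 × 281) = -26.45283
Step 4: k = 9.39e+09 × exp(-26.45283)
Step 5: k = 9.39e+09 × 3.24849e-12 = 3.0503e-02 s⁻¹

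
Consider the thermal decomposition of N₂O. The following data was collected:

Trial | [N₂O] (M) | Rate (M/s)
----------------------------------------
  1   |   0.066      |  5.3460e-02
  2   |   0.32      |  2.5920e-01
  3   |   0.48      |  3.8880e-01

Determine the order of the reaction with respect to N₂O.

first order (1)

Step 1: Compare trials to find order n where rate₂/rate₁ = ([N₂O]₂/[N₂O]₁)^n
Step 2: rate₂/rate₁ = 2.5920e-01/5.3460e-02 = 4.848
Step 3: [N₂O]₂/[N₂O]₁ = 0.32/0.066 = 4.848
Step 4: n = ln(4.848)/ln(4.848) = 1.00 ≈ 1
Step 5: The reaction is first order in N₂O.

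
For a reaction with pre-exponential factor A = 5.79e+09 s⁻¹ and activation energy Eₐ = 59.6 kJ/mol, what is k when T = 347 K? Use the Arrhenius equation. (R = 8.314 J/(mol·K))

6.18e+00 s⁻¹

Step 1: Use the Arrhenius equation: k = A × exp(-Eₐ/RT)
Step 2: Convert Eₐ to J/mol: 59.6 kJ/mol = 59600 J/mol
Step 3: Calculate the exponent: -Eₐ/(RT) = -59600/(8.314 × 347) = -20.65888
Step 4: k = 5.79e+09 × exp(-20.65888)
Step 5: k = 5.79e+09 × 1.06650e-09 = 6.1750e+00 s⁻¹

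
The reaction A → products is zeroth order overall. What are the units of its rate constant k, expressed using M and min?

M·min⁻¹

Step 1: For overall order n, rate = k × (concentration)^n.
Step 2: Rate has units M·min⁻¹; concentration term has units M^0.
Step 3: k = rate / (concentration)^n, so units of k = M^(1-0)·min⁻¹ = M·min⁻¹.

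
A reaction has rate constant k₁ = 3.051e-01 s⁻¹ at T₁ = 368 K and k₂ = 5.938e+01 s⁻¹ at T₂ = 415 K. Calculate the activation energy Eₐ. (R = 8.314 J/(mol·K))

142.4 kJ/mol

Step 1: Use the two-temperature Arrhenius form: ln(k₂/k₁) = -Eₐ/R × (1/T₂ - 1/T₁)
Step 2: ln(k₂/k₁) = ln(5.938e+01/3.051e-01) = ln(194.625) = 5.27107
Step 3: 1/T₂ - 1/T₁ = 1/415 - 1/368 = -3.077528e-04 K⁻¹
Step 4: Eₐ = -R × ln(k₂/k₁) / (1/T₂ - 1/T₁) = -8.314 × 5.27107 / -3.077528e-04
Step 5: Eₐ = 1.4240e+05 J/mol = 142.4 kJ/mol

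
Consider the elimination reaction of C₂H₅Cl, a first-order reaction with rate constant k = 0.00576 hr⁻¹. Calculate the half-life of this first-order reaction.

120.3 hr

Step 1: For a first-order reaction, t₁/₂ = ln(2)/k
Step 2: t₁/₂ = ln(2)/0.00576
Step 3: t₁/₂ = 0.6931/0.00576 = 120.3 hr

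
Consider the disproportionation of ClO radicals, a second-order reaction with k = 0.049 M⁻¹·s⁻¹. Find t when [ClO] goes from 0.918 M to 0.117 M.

152.2 s

Step 1: For second-order: t = (1/[ClO] - 1/[ClO]₀)/k
Step 2: t = (1/0.117 - 1/0.918)/0.049
Step 3: t = (8.547 - 1.089)/0.049
Step 4: t = 7.458/0.049 = 152.2 s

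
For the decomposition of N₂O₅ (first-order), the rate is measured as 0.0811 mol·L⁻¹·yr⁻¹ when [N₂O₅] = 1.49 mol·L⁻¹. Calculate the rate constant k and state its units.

0.05443 yr⁻¹

Step 1: rate = k[N₂O₅]^1, so k = rate / [N₂O₅]^1.
Step 2: k = 0.0811 / (1.49)^1 = 0.0811 / 1.49.
Step 3: k = 0.05443 yr⁻¹.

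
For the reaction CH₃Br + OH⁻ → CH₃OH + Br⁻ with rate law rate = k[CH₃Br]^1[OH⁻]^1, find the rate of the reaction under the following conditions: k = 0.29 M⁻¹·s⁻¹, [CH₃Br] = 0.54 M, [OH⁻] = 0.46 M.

0.07204 M/s

Step 1: The rate law is rate = k[CH₃Br]^1[OH⁻]^1
Step 2: Substitute: rate = 0.29 × (0.54)^1 × (0.46)^1
Step 3: rate = 0.29 × 0.54 × 0.46 = 0.072036 M/s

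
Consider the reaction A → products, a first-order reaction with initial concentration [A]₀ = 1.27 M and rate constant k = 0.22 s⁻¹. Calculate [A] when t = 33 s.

0.0008929 M

Step 1: For a first-order reaction: [A] = [A]₀ × e^(-kt)
Step 2: [A] = 1.27 × e^(-0.22 × 33)
Step 3: [A] = 1.27 × e^(-7.26)
Step 4: [A] = 1.27 × 0.000703108 = 0.0008929 M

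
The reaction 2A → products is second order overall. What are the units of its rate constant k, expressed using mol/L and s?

(mol/L)⁻¹·s⁻¹

Step 1: For overall order n, rate = k × (concentration)^n.
Step 2: Rate has units mol/L·s⁻¹; concentration term has units (mol/L)^2.
Step 3: k = rate / (concentration)^n, so units of k = (mol/L)^(1-2)·s⁻¹ = (mol/L)⁻¹·s⁻¹.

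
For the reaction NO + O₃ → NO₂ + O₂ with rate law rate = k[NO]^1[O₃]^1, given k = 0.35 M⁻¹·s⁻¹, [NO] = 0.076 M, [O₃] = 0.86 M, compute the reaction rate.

0.02288 M/s

Step 1: The rate law is rate = k[NO]^1[O₃]^1
Step 2: Substitute: rate = 0.35 × (0.076)^1 × (0.86)^1
Step 3: rate = 0.35 × 0.076 × 0.86 = 0.022876 M/s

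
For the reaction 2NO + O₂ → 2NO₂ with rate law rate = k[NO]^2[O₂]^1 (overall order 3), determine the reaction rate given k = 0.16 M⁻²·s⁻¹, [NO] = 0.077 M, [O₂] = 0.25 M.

0.0002372 M/s

Step 1: The rate law is rate = k[NO]^2[O₂]^1, overall order = 2+1 = 3
Step 2: Substitute values: rate = 0.16 × (0.077)^2 × (0.25)^1
Step 3: rate = 0.16 × 0.005929 × 0.25 = 0.00023716 M/s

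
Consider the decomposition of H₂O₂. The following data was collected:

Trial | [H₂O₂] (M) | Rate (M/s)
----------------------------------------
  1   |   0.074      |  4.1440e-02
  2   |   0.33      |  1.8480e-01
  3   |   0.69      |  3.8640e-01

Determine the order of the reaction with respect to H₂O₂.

first order (1)

Step 1: Compare trials to find order n where rate₂/rate₁ = ([H₂O₂]₂/[H₂O₂]₁)^n
Step 2: rate₂/rate₁ = 1.8480e-01/4.1440e-02 = 4.459
Step 3: [H₂O₂]₂/[H₂O₂]₁ = 0.33/0.074 = 4.459
Step 4: n = ln(4.459)/ln(4.459) = 1.00 ≈ 1
Step 5: The reaction is first order in H₂O₂.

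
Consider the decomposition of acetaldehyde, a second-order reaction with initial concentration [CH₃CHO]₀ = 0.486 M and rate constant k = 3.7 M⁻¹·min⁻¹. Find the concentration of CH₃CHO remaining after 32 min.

0.008302 M

Step 1: For a second-order reaction: 1/[CH₃CHO] = 1/[CH₃CHO]₀ + kt
Step 2: 1/[CH₃CHO] = 1/0.486 + 3.7 × 32
Step 3: 1/[CH₃CHO] = 2.058 + 118.4 = 120.5
Step 4: [CH₃CHO] = 1/120.5 = 0.008302 M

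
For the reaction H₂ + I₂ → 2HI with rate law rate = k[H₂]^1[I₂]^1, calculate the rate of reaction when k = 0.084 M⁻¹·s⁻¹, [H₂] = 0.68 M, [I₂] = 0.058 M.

0.003313 M/s

Step 1: The rate law is rate = k[H₂]^1[I₂]^1
Step 2: Substitute: rate = 0.084 × (0.68)^1 × (0.058)^1
Step 3: rate = 0.084 × 0.68 × 0.058 = 0.00331296 M/s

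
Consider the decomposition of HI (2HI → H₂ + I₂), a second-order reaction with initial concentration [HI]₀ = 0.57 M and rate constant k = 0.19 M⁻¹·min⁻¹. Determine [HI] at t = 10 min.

0.2736 M

Step 1: For a second-order reaction: 1/[HI] = 1/[HI]₀ + kt
Step 2: 1/[HI] = 1/0.57 + 0.19 × 10
Step 3: 1/[HI] = 1.754 + 1.9 = 3.654
Step 4: [HI] = 1/3.654 = 0.2736 M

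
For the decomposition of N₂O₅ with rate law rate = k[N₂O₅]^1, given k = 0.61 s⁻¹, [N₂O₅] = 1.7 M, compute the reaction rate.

1.037 M/s

Step 1: Identify the rate law: rate = k[N₂O₅]^1
Step 2: Substitute values: rate = 0.61 × (1.7)^1
Step 3: Calculate: rate = 0.61 × 1.7 = 1.037 M/s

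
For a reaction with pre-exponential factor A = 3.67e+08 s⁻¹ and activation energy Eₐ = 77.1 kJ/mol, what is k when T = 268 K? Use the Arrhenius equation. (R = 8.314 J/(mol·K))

3.44e-07 s⁻¹

Step 1: Use the Arrhenius equation: k = A × exp(-Eₐ/RT)
Step 2: Convert Eₐ to J/mol: 77.1 kJ/mol = 77100 J/mol
Step 3: Calculate the exponent: -Eₐ/(RT) = -77100/(8.314 × 268) = -34.60267
Step 4: k = 3.67e+08 × exp(-34.60267)
Step 5: k = 3.67e+08 × 9.38105e-16 = 3.4428e-07 s⁻¹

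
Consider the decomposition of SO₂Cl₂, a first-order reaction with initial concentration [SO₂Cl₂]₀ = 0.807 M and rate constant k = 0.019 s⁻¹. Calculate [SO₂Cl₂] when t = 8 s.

0.6932 M

Step 1: For a first-order reaction: [SO₂Cl₂] = [SO₂Cl₂]₀ × e^(-kt)
Step 2: [SO₂Cl₂] = 0.807 × e^(-0.019 × 8)
Step 3: [SO₂Cl₂] = 0.807 × e^(-0.152)
Step 4: [SO₂Cl₂] = 0.807 × 0.858988 = 0.6932 M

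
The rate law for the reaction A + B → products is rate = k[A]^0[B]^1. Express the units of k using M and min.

min⁻¹

Step 1: Overall order = 0 + 1 = 1.
Step 2: rate has units M·min⁻¹; [A]^0[B]^1 has units M^1.
Step 3: k = rate/([A]^0[B]^1), so units of k = M^(1-1)·min⁻¹ = min⁻¹.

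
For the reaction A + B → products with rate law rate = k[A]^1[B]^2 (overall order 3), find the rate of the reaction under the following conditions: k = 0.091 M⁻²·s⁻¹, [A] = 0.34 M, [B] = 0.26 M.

0.002092 M/s

Step 1: The rate law is rate = k[A]^1[B]^2, overall order = 1+2 = 3
Step 2: Substitute values: rate = 0.091 × (0.34)^1 × (0.26)^2
Step 3: rate = 0.091 × 0.34 × 0.0676 = 0.00209154 M/s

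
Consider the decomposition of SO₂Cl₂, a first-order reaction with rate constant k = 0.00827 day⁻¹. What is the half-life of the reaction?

83.81 day

Step 1: For a first-order reaction, t₁/₂ = ln(2)/k
Step 2: t₁/₂ = ln(2)/0.00827
Step 3: t₁/₂ = 0.6931/0.00827 = 83.81 day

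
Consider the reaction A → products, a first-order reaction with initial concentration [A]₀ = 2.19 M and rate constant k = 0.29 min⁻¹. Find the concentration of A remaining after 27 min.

0.0008708 M

Step 1: For a first-order reaction: [A] = [A]₀ × e^(-kt)
Step 2: [A] = 2.19 × e^(-0.29 × 27)
Step 3: [A] = 2.19 × e^(-7.83)
Step 4: [A] = 2.19 × 0.000397625 = 0.0008708 M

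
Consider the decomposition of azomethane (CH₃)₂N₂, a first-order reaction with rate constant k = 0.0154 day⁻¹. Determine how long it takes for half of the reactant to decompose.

45.01 day

Step 1: For a first-order reaction, t₁/₂ = ln(2)/k
Step 2: t₁/₂ = ln(2)/0.0154
Step 3: t₁/₂ = 0.6931/0.0154 = 45.01 day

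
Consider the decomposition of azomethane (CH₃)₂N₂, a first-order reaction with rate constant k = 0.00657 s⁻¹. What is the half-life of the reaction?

105.5 s

Step 1: For a first-order reaction, t₁/₂ = ln(2)/k
Step 2: t₁/₂ = ln(2)/0.00657
Step 3: t₁/₂ = 0.6931/0.00657 = 105.5 s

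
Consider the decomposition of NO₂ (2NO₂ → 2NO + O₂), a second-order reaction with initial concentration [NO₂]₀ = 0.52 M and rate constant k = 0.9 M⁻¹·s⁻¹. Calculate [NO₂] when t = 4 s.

0.1811 M

Step 1: For a second-order reaction: 1/[NO₂] = 1/[NO₂]₀ + kt
Step 2: 1/[NO₂] = 1/0.52 + 0.9 × 4
Step 3: 1/[NO₂] = 1.923 + 3.6 = 5.523
Step 4: [NO₂] = 1/5.523 = 0.1811 M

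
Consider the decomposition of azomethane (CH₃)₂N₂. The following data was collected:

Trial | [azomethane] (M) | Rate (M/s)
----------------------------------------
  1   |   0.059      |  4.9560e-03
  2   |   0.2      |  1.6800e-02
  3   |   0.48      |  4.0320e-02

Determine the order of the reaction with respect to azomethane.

first order (1)

Step 1: Compare trials to find order n where rate₂/rate₁ = ([azomethane]₂/[azomethane]₁)^n
Step 2: rate₂/rate₁ = 1.6800e-02/4.9560e-03 = 3.39
Step 3: [azomethane]₂/[azomethane]₁ = 0.2/0.059 = 3.39
Step 4: n = ln(3.39)/ln(3.39) = 1.00 ≈ 1
Step 5: The reaction is first order in azomethane.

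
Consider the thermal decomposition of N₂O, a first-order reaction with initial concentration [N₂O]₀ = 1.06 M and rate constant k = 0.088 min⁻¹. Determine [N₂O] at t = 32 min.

0.06344 M

Step 1: For a first-order reaction: [N₂O] = [N₂O]₀ × e^(-kt)
Step 2: [N₂O] = 1.06 × e^(-0.088 × 32)
Step 3: [N₂O] = 1.06 × e^(-2.816)
Step 4: [N₂O] = 1.06 × 0.0598448 = 0.06344 M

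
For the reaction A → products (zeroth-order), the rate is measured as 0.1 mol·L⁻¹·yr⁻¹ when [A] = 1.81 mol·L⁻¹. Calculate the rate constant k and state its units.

0.1 mol·L⁻¹·yr⁻¹

Step 1: For a zeroth-order reaction, rate = k (independent of concentration).
Step 2: k = rate = 0.1 mol·L⁻¹·yr⁻¹.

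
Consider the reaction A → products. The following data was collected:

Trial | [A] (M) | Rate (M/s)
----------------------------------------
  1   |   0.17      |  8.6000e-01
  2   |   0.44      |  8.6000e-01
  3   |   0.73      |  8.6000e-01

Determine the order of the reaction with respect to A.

zeroth order (0)

Step 1: Compare trials - when concentration changes, rate stays constant.
Step 2: rate₂/rate₁ = 8.6000e-01/8.6000e-01 = 1
Step 3: [A]₂/[A]₁ = 0.44/0.17 = 2.588
Step 4: Since rate ratio ≈ (conc ratio)^0, the reaction is zeroth order.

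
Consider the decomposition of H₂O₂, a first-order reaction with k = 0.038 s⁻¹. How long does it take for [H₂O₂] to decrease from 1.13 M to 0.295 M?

35.34 s

Step 1: For first-order: t = ln([H₂O₂]₀/[H₂O₂])/k
Step 2: t = ln(1.13/0.295)/0.038
Step 3: t = ln(3.831)/0.038
Step 4: t = 1.343/0.038 = 35.34 s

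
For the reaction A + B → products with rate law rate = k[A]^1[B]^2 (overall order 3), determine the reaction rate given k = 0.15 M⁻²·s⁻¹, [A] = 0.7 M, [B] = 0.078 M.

0.0006388 M/s

Step 1: The rate law is rate = k[A]^1[B]^2, overall order = 1+2 = 3
Step 2: Substitute values: rate = 0.15 × (0.7)^1 × (0.078)^2
Step 3: rate = 0.15 × 0.7 × 0.006084 = 0.00063882 M/s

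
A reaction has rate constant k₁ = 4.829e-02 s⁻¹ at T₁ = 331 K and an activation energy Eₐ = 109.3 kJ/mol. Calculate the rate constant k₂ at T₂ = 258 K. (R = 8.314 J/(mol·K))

6.358e-07 s⁻¹

Step 1: Use the two-temperature Arrhenius form: ln(k₂/k₁) = -Eₐ/R × (1/T₂ - 1/T₁)
Step 2: Convert Eₐ to J/mol: 109.3 kJ/mol = 109300 J/mol
Step 3: 1/T₂ - 1/T₁ = 1/258 - 1/331 = 8.548210e-04 K⁻¹
Step 4: ln(k₂/k₁) = -109300/8.314 × 8.548210e-04 = -11.23790
Step 5: k₂ = k₁ × exp(-11.23790) = 4.829e-02 × 1.31656e-05 = 6.358e-07 s⁻¹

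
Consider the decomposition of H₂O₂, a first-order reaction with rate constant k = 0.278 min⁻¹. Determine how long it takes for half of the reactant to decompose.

2.493 min

Step 1: For a first-order reaction, t₁/₂ = ln(2)/k
Step 2: t₁/₂ = ln(2)/0.278
Step 3: t₁/₂ = 0.6931/0.278 = 2.493 min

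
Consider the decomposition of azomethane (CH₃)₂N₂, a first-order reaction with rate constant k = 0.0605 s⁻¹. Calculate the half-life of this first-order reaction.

11.46 s

Step 1: For a first-order reaction, t₁/₂ = ln(2)/k
Step 2: t₁/₂ = ln(2)/0.0605
Step 3: t₁/₂ = 0.6931/0.0605 = 11.46 s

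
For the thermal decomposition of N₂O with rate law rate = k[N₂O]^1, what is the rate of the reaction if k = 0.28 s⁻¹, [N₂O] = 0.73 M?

0.2044 M/s

Step 1: Identify the rate law: rate = k[N₂O]^1
Step 2: Substitute values: rate = 0.28 × (0.73)^1
Step 3: Calculate: rate = 0.28 × 0.73 = 0.2044 M/s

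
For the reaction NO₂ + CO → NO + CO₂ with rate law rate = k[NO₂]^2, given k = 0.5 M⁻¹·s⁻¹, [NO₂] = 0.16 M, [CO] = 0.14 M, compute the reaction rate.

0.0128 M/s

Step 1: The rate law is rate = k[NO₂]^2
Step 2: Note that the rate does not depend on [CO] (zero order in CO).
Step 3: rate = 0.5 × (0.16)^2 = 0.0128 M/s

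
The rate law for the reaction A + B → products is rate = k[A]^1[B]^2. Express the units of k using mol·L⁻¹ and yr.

(mol·L⁻¹)⁻²·yr⁻¹

Step 1: Overall order = 1 + 2 = 3.
Step 2: rate has units mol·L⁻¹·yr⁻¹; [A]^1[B]^2 has units (mol·L⁻¹)^3.
Step 3: k = rate/([A]^1[B]^2), so units of k = (mol·L⁻¹)^(1-3)·yr⁻¹ = (mol·L⁻¹)⁻²·yr⁻¹.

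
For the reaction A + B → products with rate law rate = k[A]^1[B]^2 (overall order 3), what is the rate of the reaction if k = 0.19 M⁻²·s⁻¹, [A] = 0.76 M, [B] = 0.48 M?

0.03327 M/s

Step 1: The rate law is rate = k[A]^1[B]^2, overall order = 1+2 = 3
Step 2: Substitute values: rate = 0.19 × (0.76)^1 × (0.48)^2
Step 3: rate = 0.19 × 0.76 × 0.2304 = 0.0332698 M/s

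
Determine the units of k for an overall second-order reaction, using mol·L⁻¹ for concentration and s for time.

(mol·L⁻¹)⁻¹·s⁻¹

Step 1: For overall order n, rate = k × (concentration)^n.
Step 2: Rate has units mol·L⁻¹·s⁻¹; concentration term has units (mol·L⁻¹)^2.
Step 3: k = rate / (concentration)^n, so units of k = (mol·L⁻¹)^(1-2)·s⁻¹ = (mol·L⁻¹)⁻¹·s⁻¹.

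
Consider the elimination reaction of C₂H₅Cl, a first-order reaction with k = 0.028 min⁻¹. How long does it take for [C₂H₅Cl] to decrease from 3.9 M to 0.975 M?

49.51 min

Step 1: For first-order: t = ln([C₂H₅Cl]₀/[C₂H₅Cl])/k
Step 2: t = ln(3.9/0.975)/0.028
Step 3: t = ln(4)/0.028
Step 4: t = 1.386/0.028 = 49.51 min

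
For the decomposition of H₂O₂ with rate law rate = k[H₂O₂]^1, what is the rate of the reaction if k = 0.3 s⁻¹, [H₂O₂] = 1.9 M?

0.57 M/s

Step 1: Identify the rate law: rate = k[H₂O₂]^1
Step 2: Substitute values: rate = 0.3 × (1.9)^1
Step 3: Calculate: rate = 0.3 × 1.9 = 0.57 M/s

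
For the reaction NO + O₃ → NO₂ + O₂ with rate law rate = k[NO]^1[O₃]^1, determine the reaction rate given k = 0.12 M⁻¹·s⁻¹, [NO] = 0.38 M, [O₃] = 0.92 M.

0.04195 M/s

Step 1: The rate law is rate = k[NO]^1[O₃]^1
Step 2: Substitute: rate = 0.12 × (0.38)^1 × (0.92)^1
Step 3: rate = 0.12 × 0.38 × 0.92 = 0.041952 M/s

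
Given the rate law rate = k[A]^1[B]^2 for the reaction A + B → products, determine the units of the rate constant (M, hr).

M⁻²·hr⁻¹

Step 1: Overall order = 1 + 2 = 3.
Step 2: rate has units M·hr⁻¹; [A]^1[B]^2 has units M^3.
Step 3: k = rate/([A]^1[B]^2), so units of k = M^(1-3)·hr⁻¹ = M⁻²·hr⁻¹.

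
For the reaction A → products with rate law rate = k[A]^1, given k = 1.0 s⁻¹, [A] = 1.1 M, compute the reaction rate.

1.1 M/s

Step 1: Identify the rate law: rate = k[A]^1
Step 2: Substitute values: rate = 1.0 × (1.1)^1
Step 3: Calculate: rate = 1.0 × 1.1 = 1.1 M/s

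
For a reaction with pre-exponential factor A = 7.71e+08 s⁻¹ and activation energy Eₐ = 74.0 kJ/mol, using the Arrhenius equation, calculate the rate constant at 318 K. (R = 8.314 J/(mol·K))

5.39e-04 s⁻¹

Step 1: Use the Arrhenius equation: k = A × exp(-Eₐ/RT)
Step 2: Convert Eₐ to J/mol: 74.0 kJ/mol = 74000 J/mol
Step 3: Calculate the exponent: -Eₐ/(RT) = -74000/(8.314 × 318) = -27.98946
Step 4: k = 7.71e+08 × exp(-27.98946)
Step 5: k = 7.71e+08 × 6.98766e-13 = 5.3875e-04 s⁻¹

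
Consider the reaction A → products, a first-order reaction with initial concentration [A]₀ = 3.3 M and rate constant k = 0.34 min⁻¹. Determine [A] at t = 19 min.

0.005164 M

Step 1: For a first-order reaction: [A] = [A]₀ × e^(-kt)
Step 2: [A] = 3.3 × e^(-0.34 × 19)
Step 3: [A] = 3.3 × e^(-6.46)
Step 4: [A] = 3.3 × 0.0015648 = 0.005164 M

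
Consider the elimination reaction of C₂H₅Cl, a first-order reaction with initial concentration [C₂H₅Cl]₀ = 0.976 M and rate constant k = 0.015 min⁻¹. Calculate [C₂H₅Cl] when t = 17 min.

0.7563 M

Step 1: For a first-order reaction: [C₂H₅Cl] = [C₂H₅Cl]₀ × e^(-kt)
Step 2: [C₂H₅Cl] = 0.976 × e^(-0.015 × 17)
Step 3: [C₂H₅Cl] = 0.976 × e^(-0.255)
Step 4: [C₂H₅Cl] = 0.976 × 0.774916 = 0.7563 M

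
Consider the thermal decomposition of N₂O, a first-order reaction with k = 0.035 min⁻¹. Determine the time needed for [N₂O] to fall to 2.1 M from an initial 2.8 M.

8.219 min

Step 1: For first-order: t = ln([N₂O]₀/[N₂O])/k
Step 2: t = ln(2.8/2.1)/0.035
Step 3: t = ln(1.333)/0.035
Step 4: t = 0.2877/0.035 = 8.219 min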